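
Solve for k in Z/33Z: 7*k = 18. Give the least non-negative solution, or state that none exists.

gcd(7, 33) = 1, so a unique solution mod 33 exists.
7⁻¹ ≡ 19 (mod 33).
k ≡ 19*18 ≡ 12 (mod 33).

12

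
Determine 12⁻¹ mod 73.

67

73 = 6×12 + 1
12 = 12×1 + 0
gcd(12, 73) = 1, so the inverse exists.
Back-substitute for 1:
1 = 1×73 − 6×12
So 12⁻¹ ≡ −6 ≡ 67 (mod 73).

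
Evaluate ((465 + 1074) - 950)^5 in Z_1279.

604

465 + 1074 = 1539 ≡ 260 (mod 1279)
260 - 950 = -690 ≡ 589 (mod 1279)
(589)^5 ≡ 604 (mod 1279)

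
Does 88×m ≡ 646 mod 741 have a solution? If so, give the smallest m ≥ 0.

361

gcd(88, 741) = 1, so a unique solution mod 741 exists.
88⁻¹ ≡ 160 (mod 741).
m ≡ 160×646 ≡ 361 (mod 741).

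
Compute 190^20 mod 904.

64

20 in binary is 10100, i.e. 20 = 16 + 4.
190^1 ≡ 190 (mod 904)
190^2 ≡ 190^2 = 36100 ≡ 844 (mod 904)
190^4 ≡ 844^2 = 712336 ≡ 888 (mod 904)
190^8 ≡ 888^2 = 788544 ≡ 256 (mod 904)
190^16 ≡ 256^2 = 65536 ≡ 448 (mod 904)
190^20 = 190^16 · 190^4 ≡ 448 · 888 (mod 904).
448 · 888 = 397824 ≡ 64 (mod 904).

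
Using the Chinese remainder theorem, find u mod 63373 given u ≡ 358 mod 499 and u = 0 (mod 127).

34290

499⁻¹ mod 127: 499·14 ≡ 1 (mod 127), so 499⁻¹ ≡ 14.
u = 358 + 499·((0 − 358)·14 mod 127) = 358 + 499·68 = 34290.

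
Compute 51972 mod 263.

161

51972 = 197×263 + 161, so 51972 ≡ 161 (mod 263).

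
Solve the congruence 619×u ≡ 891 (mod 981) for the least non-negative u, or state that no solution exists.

gcd(619, 981) = 1, so a unique solution mod 981 exists.
619⁻¹ ≡ 355 (mod 981).
u ≡ 355×891 ≡ 423 (mod 981).

423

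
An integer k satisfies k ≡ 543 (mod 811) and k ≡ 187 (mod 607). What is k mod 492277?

811⁻¹ mod 607: 811·122 ≡ 1 (mod 607), so 811⁻¹ ≡ 122.
k = 543 + 811·((187 − 543)·122 mod 607) = 543 + 811·272 = 221135.

221135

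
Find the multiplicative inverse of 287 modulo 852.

95

Apply the Euclidean algorithm and back-substitute:
852 = 2*287 + 278
287 = 1*278 + 9
278 = 30*9 + 8
9 = 1*8 + 1
8 = 8*1 + 0
gcd(287, 852) = 1, so the inverse exists.
Bézout: 1 = −32*852 + 95*287.
So 287⁻¹ ≡ 95 (mod 852).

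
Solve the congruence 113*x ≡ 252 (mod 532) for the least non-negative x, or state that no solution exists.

gcd(113, 532) = 1, so a unique solution mod 532 exists.
113⁻¹ ≡ 113 (mod 532).
x ≡ 113*252 ≡ 280 (mod 532).

280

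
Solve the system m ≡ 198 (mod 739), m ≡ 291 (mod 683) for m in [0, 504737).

154649

739⁻¹ mod 683: 739×61 ≡ 1 (mod 683), so 739⁻¹ ≡ 61.
m = 198 + 739×((291 − 198)×61 mod 683) = 198 + 739×209 = 154649.
Check: 154649 mod 739 = 198, 154649 mod 683 = 291. ✓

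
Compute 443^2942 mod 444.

443^1 ≡ 443 (mod 444)
443^2 ≡ 443^2 = 196249 ≡ 1 (mod 444)
443^4 ≡ 1^2 = 1 (mod 444)
443^8 ≡ 1^2 = 1 (mod 444)
443^16 ≡ 1^2 = 1 (mod 444)
443^32 ≡ 1^2 = 1 (mod 444)
443^64 ≡ 1^2 = 1 (mod 444)
443^128 ≡ 1^2 = 1 (mod 444)
443^256 ≡ 1^2 = 1 (mod 444)
443^512 ≡ 1^2 = 1 (mod 444)
443^1024 ≡ 1^2 = 1 (mod 444)
443^2048 ≡ 1^2 = 1 (mod 444)
443^2942 = 443^2048 * 443^512 * 443^256 * 443^64 * 443^32 * 443^16 * 443^8 * 443^4 * 443^2 ≡ 1 * 1 * 1 * 1 * 1 * 1 * 1 * 1 * 1 (mod 444).
Accumulate the product:
1 * 1 = 1
1 * 1 = 1
1 * 1 = 1
1 * 1 = 1
1 * 1 = 1
1 * 1 = 1
1 * 1 = 1
1 * 1 = 1

1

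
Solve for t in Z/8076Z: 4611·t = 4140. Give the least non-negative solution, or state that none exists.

2516

gcd(4611, 8076) = 3, and 3 | 4140, so solutions exist.
Divide through by 3: 1537·t ≡ 1380 mod 2692.
1537⁻¹ ≡ 2093 (mod 2692).
t ≡ 2093·1380 ≡ 2516 (mod 2692).
The smallest non-negative solution is t = 2516.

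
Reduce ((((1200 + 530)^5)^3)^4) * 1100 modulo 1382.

1200 + 530 = 1730 ≡ 348 (mod 1382)
(348)^5 ≡ 292 (mod 1382)
(292)^3 ≡ 358 (mod 1382)
(358)^4 ≡ 1136 (mod 1382)
1136 * 1100 = 1249600 ≡ 272 (mod 1382)

272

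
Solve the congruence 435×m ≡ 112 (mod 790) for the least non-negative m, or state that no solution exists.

gcd(435, 790) = 5, and 5 does not divide 112.
So the congruence has no solution.

no solution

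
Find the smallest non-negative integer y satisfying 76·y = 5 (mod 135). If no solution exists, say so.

80

gcd(76, 135) = 1, so a unique solution mod 135 exists.
76⁻¹ ≡ 16 (mod 135).
y ≡ 16·5 ≡ 80 (mod 135).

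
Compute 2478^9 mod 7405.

Using repeated squaring:
9 in binary is 1001, i.e. 9 = 8 + 1.
2478^1 ≡ 2478 (mod 7405)
2478^2 ≡ 2478^2 = 6140484 ≡ 1739 (mod 7405)
2478^4 ≡ 1739^2 = 3024121 ≡ 2881 (mod 7405)
2478^8 ≡ 2881^2 = 8300161 ≡ 6561 (mod 7405)
2478^9 = 2478^8 * 2478^1 ≡ 6561 * 2478 (mod 7405).
6561 * 2478 = 16258158 ≡ 4183 (mod 7405).

4183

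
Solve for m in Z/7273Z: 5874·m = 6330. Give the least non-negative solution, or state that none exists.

1108

gcd(5874, 7273) = 1, so a unique solution mod 7273 exists.
5874⁻¹ ≡ 6462 (mod 7273).
m ≡ 6462·6330 ≡ 1108 (mod 7273).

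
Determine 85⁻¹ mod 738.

738 = 8·85 + 58
85 = 1·58 + 27
58 = 2·27 + 4
27 = 6·4 + 3
4 = 1·3 + 1
3 = 3·1 + 0
gcd(85, 738) = 1, so the inverse exists.
Bézout: 1 = 22·738 − 191·85.
So 85⁻¹ ≡ −191 ≡ 547 (mod 738).

547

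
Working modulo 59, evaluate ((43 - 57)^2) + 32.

43 - 57 = -14 ≡ 45 (mod 59)
(45)^2 ≡ 19 (mod 59)
19 + 32 = 51

51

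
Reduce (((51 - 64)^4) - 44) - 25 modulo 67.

51 - 64 = -13 ≡ 54 (mod 67)
(54)^4 ≡ 19 (mod 67)
19 - 44 = -25 ≡ 42 (mod 67)
42 - 25 = 17

17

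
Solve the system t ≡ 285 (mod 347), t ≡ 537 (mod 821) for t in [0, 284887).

347⁻¹ mod 821: 347·362 ≡ 1 (mod 821), so 347⁻¹ ≡ 362.
t = 285 + 347·((537 − 285)·362 mod 821) = 285 + 347·93 = 32556.

32556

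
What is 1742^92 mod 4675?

1886

Using repeated squaring:
92 in binary is 1011100, i.e. 92 = 64 + 16 + 8 + 4.
1742^1 ≡ 1742 (mod 4675)
1742^2 ≡ 1742^2 = 3034564 ≡ 489 (mod 4675)
1742^4 ≡ 489^2 = 239121 ≡ 696 (mod 4675)
1742^8 ≡ 696^2 = 484416 ≡ 2891 (mod 4675)
1742^16 ≡ 2891^2 = 8357881 ≡ 3656 (mod 4675)
1742^32 ≡ 3656^2 = 13366336 ≡ 511 (mod 4675)
1742^64 ≡ 511^2 = 261121 ≡ 3996 (mod 4675)
1742^92 = 1742^64 * 1742^16 * 1742^8 * 1742^4 ≡ 3996 * 3656 * 2891 * 696 (mod 4675).
Accumulate the product:
3996 * 3656 = 14609376 ≡ 1
1 * 2891 = 2891
2891 * 696 = 2012136 ≡ 1886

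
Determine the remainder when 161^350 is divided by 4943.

1395

350 in binary is 101011110, i.e. 350 = 256 + 64 + 16 + 8 + 4 + 2.
161^1 ≡ 161 (mod 4943)
161^2 ≡ 161^2 = 25921 ≡ 1206 (mod 4943)
161^4 ≡ 1206^2 = 1454436 ≡ 1194 (mod 4943)
161^8 ≡ 1194^2 = 1425636 ≡ 2052 (mod 4943)
161^16 ≡ 2052^2 = 4210704 ≡ 4211 (mod 4943)
161^32 ≡ 4211^2 = 17732521 ≡ 1980 (mod 4943)
161^64 ≡ 1980^2 = 3920400 ≡ 601 (mod 4943)
161^128 ≡ 601^2 = 361201 ≡ 362 (mod 4943)
161^256 ≡ 362^2 = 131044 ≡ 2526 (mod 4943)
161^350 = 161^256 * 161^64 * 161^16 * 161^8 * 161^4 * 161^2 ≡ 2526 * 601 * 4211 * 2052 * 1194 * 1206 (mod 4943).
Accumulate the product:
2526 * 601 = 1518126 ≡ 625
625 * 4211 = 2631875 ≡ 2199
2199 * 2052 = 4512348 ≡ 4332
4332 * 1194 = 5172408 ≡ 2030
2030 * 1206 = 2448180 ≡ 1395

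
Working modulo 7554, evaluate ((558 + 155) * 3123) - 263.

558 + 155 = 713
713 * 3123 = 2226699 ≡ 5823 (mod 7554)
5823 - 263 = 5560

5560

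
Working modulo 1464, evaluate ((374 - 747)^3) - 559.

196

374 - 747 = -373 ≡ 1091 (mod 1464)
(1091)^3 ≡ 755 (mod 1464)
755 - 559 = 196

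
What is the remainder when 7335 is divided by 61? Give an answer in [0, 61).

15

7335 = 120×61 + 15, so 7335 ≡ 15 (mod 61).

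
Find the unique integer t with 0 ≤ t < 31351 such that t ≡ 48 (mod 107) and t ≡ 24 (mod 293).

107⁻¹ mod 293: 107×178 ≡ 1 (mod 293), so 107⁻¹ ≡ 178.
t = 48 + 107×((24 − 48)×178 mod 293) = 48 + 107×123 = 13209.
Check: 13209 mod 107 = 48, 13209 mod 293 = 24. ✓

13209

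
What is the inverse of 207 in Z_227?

227 = 1*207 + 20
207 = 10*20 + 7
20 = 2*7 + 6
7 = 1*6 + 1
6 = 6*1 + 0
gcd(207, 227) = 1, so the inverse exists.
Bézout: 1 = −31*227 + 34*207.
So 207⁻¹ ≡ 34 (mod 227).

34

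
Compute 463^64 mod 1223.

122

Using repeated squaring:
463^1 ≡ 463 (mod 1223)
463^2 ≡ 463^2 = 214369 ≡ 344 (mod 1223)
463^4 ≡ 344^2 = 118336 ≡ 928 (mod 1223)
463^8 ≡ 928^2 = 861184 ≡ 192 (mod 1223)
463^16 ≡ 192^2 = 36864 ≡ 174 (mod 1223)
463^32 ≡ 174^2 = 30276 ≡ 924 (mod 1223)
463^64 ≡ 924^2 = 853776 ≡ 122 (mod 1223)
So 463^64 ≡ 122 (mod 1223).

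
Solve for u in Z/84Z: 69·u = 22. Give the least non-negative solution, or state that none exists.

gcd(69, 84) = 3, and 3 does not divide 22.
So the congruence has no solution.

no solution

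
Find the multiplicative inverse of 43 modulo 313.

182

313 = 7·43 + 12
43 = 3·12 + 7
12 = 1·7 + 5
7 = 1·5 + 2
5 = 2·2 + 1
2 = 2·1 + 0
gcd(43, 313) = 1, so the inverse exists.
Bézout: 1 = 18·313 − 131·43.
So 43⁻¹ ≡ −131 ≡ 182 (mod 313).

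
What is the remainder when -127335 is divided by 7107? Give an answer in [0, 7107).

591

-127335 = -18·7107 + 591, so -127335 ≡ 591 (mod 7107).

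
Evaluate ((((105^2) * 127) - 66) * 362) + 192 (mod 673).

658

(105)^2 ≡ 257 (mod 673)
257 * 127 = 32639 ≡ 335 (mod 673)
335 - 66 = 269
269 * 362 = 97378 ≡ 466 (mod 673)
466 + 192 = 658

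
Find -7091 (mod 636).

541

-7091 = -12×636 + 541, so -7091 ≡ 541 (mod 636).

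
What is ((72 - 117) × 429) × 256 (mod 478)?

440

72 - 117 = -45 ≡ 433 (mod 478)
433 × 429 = 185757 ≡ 293 (mod 478)
293 × 256 = 75008 ≡ 440 (mod 478)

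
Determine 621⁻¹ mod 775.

775 = 1×621 + 154
621 = 4×154 + 5
154 = 30×5 + 4
5 = 1×4 + 1
4 = 4×1 + 0
gcd(621, 775) = 1, so the inverse exists.
Back-substitute for 1:
1 = 1×5 − 1×4
  = −1×154 + 31×5
  = 31×621 − 125×154
  = −125×775 + 156×621
So 621⁻¹ ≡ 156 (mod 775).

156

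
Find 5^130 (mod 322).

219

130 in binary is 10000010, i.e. 130 = 128 + 2.
5^1 ≡ 5 (mod 322)
5^2 ≡ 5^2 = 25 (mod 322)
5^4 ≡ 25^2 = 625 ≡ 303 (mod 322)
5^8 ≡ 303^2 = 91809 ≡ 39 (mod 322)
5^16 ≡ 39^2 = 1521 ≡ 233 (mod 322)
5^32 ≡ 233^2 = 54289 ≡ 193 (mod 322)
5^64 ≡ 193^2 = 37249 ≡ 219 (mod 322)
5^128 ≡ 219^2 = 47961 ≡ 305 (mod 322)
5^130 = 5^128 * 5^2 ≡ 305 * 25 (mod 322).
305 * 25 = 7625 ≡ 219 (mod 322).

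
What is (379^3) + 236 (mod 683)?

294

(379)^3 ≡ 58 (mod 683)
58 + 236 = 294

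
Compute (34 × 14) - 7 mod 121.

106

34 × 14 = 476 ≡ 113 (mod 121)
113 - 7 = 106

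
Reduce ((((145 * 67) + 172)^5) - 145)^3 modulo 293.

83

145 * 67 = 9715 ≡ 46 (mod 293)
46 + 172 = 218
(218)^5 ≡ 266 (mod 293)
266 - 145 = 121
(121)^3 ≡ 83 (mod 293)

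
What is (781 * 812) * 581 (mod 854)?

781 * 812 = 634172 ≡ 504 (mod 854)
504 * 581 = 292824 ≡ 756 (mod 854)

756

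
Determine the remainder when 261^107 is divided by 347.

Compute successive squares:
107 in binary is 1101011, i.e. 107 = 64 + 32 + 8 + 2 + 1.
261^1 ≡ 261 (mod 347)
261^2 ≡ 261^2 = 68121 ≡ 109 (mod 347)
261^4 ≡ 109^2 = 11881 ≡ 83 (mod 347)
261^8 ≡ 83^2 = 6889 ≡ 296 (mod 347)
261^16 ≡ 296^2 = 87616 ≡ 172 (mod 347)
261^32 ≡ 172^2 = 29584 ≡ 89 (mod 347)
261^64 ≡ 89^2 = 7921 ≡ 287 (mod 347)
261^107 = 261^64 * 261^32 * 261^8 * 261^2 * 261^1 ≡ 287 * 89 * 296 * 109 * 261 (mod 347).
Accumulate the product:
287 * 89 = 25543 ≡ 212
212 * 296 = 62752 ≡ 292
292 * 109 = 31828 ≡ 251
251 * 261 = 65511 ≡ 275

275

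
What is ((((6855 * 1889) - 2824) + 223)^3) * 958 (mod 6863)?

3498

6855 * 1889 = 12949095 ≡ 5477 (mod 6863)
5477 - 2824 = 2653
2653 + 223 = 2876
(2876)^3 ≡ 1680 (mod 6863)
1680 * 958 = 1609440 ≡ 3498 (mod 6863)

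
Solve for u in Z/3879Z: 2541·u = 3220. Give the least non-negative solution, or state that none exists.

gcd(2541, 3879) = 3, and 3 does not divide 3220.
So the congruence has no solution.

no solution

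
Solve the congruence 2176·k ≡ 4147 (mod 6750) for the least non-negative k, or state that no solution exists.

gcd(2176, 6750) = 2, and 2 does not divide 4147.
So the congruence has no solution.

no solution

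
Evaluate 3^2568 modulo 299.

Compute successive squares:
3^1 ≡ 3 (mod 299)
3^2 ≡ 3^2 = 9 (mod 299)
3^4 ≡ 9^2 = 81 (mod 299)
3^8 ≡ 81^2 = 6561 ≡ 282 (mod 299)
3^16 ≡ 282^2 = 79524 ≡ 289 (mod 299)
3^32 ≡ 289^2 = 83521 ≡ 100 (mod 299)
3^64 ≡ 100^2 = 10000 ≡ 133 (mod 299)
3^128 ≡ 133^2 = 17689 ≡ 48 (mod 299)
3^256 ≡ 48^2 = 2304 ≡ 211 (mod 299)
3^512 ≡ 211^2 = 44521 ≡ 269 (mod 299)
3^1024 ≡ 269^2 = 72361 ≡ 3 (mod 299)
3^2048 ≡ 3^2 = 9 (mod 299)
3^2568 = 3^2048 * 3^512 * 3^8 ≡ 9 * 269 * 282 (mod 299).
Accumulate the product:
9 * 269 = 2421 ≡ 29
29 * 282 = 8178 ≡ 105

105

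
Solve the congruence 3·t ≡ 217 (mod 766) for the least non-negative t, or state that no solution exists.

gcd(3, 766) = 1, so a unique solution mod 766 exists.
3⁻¹ ≡ 511 (mod 766).
t ≡ 511·217 ≡ 583 (mod 766).

583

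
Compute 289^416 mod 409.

289^1 ≡ 289 (mod 409)
289^2 ≡ 289^2 = 83521 ≡ 85 (mod 409)
289^4 ≡ 85^2 = 7225 ≡ 272 (mod 409)
289^8 ≡ 272^2 = 73984 ≡ 364 (mod 409)
289^16 ≡ 364^2 = 132496 ≡ 389 (mod 409)
289^32 ≡ 389^2 = 151321 ≡ 400 (mod 409)
289^64 ≡ 400^2 = 160000 ≡ 81 (mod 409)
289^128 ≡ 81^2 = 6561 ≡ 17 (mod 409)
289^256 ≡ 17^2 = 289 (mod 409)
289^416 = 289^256 * 289^128 * 289^32 ≡ 289 * 17 * 400 (mod 409).
Accumulate the product:
289 * 17 = 4913 ≡ 5
5 * 400 = 2000 ≡ 364

364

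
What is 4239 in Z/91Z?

4239 = 46×91 + 53, so 4239 ≡ 53 (mod 91).

53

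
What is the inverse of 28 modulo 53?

Apply the Euclidean algorithm and back-substitute:
53 = 1×28 + 25
28 = 1×25 + 3
25 = 8×3 + 1
3 = 3×1 + 0
gcd(28, 53) = 1, so the inverse exists.
Back-substitute for 1:
1 = 1×25 − 8×3
  = −8×28 + 9×25
  = 9×53 − 17×28
So 28⁻¹ ≡ −17 ≡ 36 (mod 53).

36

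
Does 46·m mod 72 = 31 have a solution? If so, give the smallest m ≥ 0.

gcd(46, 72) = 2, and 2 does not divide 31.
So the congruence has no solution.

no solution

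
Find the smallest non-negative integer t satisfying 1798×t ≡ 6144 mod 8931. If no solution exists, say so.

gcd(1798, 8931) = 1, so a unique solution mod 8931 exists.
1798⁻¹ ≡ 6055 (mod 8931).
t ≡ 6055×6144 ≡ 4305 (mod 8931).

4305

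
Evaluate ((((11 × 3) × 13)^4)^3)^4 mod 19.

1

11 × 3 = 33 ≡ 14 (mod 19)
14 × 13 = 182 ≡ 11 (mod 19)
(11)^4 ≡ 11 (mod 19)
(11)^3 ≡ 1 (mod 19)
(1)^4 ≡ 1 (mod 19)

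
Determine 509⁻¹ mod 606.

581

By the extended Euclidean algorithm:
606 = 1×509 + 97
509 = 5×97 + 24
97 = 4×24 + 1
24 = 24×1 + 0
gcd(509, 606) = 1, so the inverse exists.
Back-substitute for 1:
1 = 1×97 − 4×24
  = −4×509 + 21×97
  = 21×606 − 25×509
So 509⁻¹ ≡ −25 ≡ 581 (mod 606).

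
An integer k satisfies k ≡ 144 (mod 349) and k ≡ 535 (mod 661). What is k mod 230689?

349⁻¹ mod 661: 349×536 ≡ 1 (mod 661), so 349⁻¹ ≡ 536.
k = 144 + 349×((535 − 144)×536 mod 661) = 144 + 349×39 = 13755.
Check: 13755 mod 349 = 144, 13755 mod 661 = 535. ✓

13755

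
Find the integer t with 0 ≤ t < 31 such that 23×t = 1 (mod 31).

Run the extended Euclidean algorithm:
31 = 1*23 + 8
23 = 2*8 + 7
8 = 1*7 + 1
7 = 7*1 + 0
gcd(23, 31) = 1, so the inverse exists.
Back-substitute for 1:
1 = 1*8 − 1*7
  = −1*23 + 3*8
  = 3*31 − 4*23
So 23⁻¹ ≡ −4 ≡ 27 (mod 31).

27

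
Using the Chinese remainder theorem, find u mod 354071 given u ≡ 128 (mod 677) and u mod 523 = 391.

677⁻¹ mod 523: 677·180 ≡ 1 (mod 523), so 677⁻¹ ≡ 180.
u = 128 + 677·((391 − 128)·180 mod 523) = 128 + 677·270 = 182918.
Check: 182918 mod 677 = 128, 182918 mod 523 = 391. ✓

182918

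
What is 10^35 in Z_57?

Compute successive squares:
35 in binary is 100011, i.e. 35 = 32 + 2 + 1.
10^1 ≡ 10 (mod 57)
10^2 ≡ 10^2 = 100 ≡ 43 (mod 57)
10^4 ≡ 43^2 = 1849 ≡ 25 (mod 57)
10^8 ≡ 25^2 = 625 ≡ 55 (mod 57)
10^16 ≡ 55^2 = 3025 ≡ 4 (mod 57)
10^32 ≡ 4^2 = 16 (mod 57)
10^35 = 10^32 · 10^2 · 10^1 ≡ 16 · 43 · 10 (mod 57).
Accumulate the product:
16 · 43 = 688 ≡ 4
4 · 10 = 40

40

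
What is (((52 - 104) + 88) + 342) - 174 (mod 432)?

204

52 - 104 = -52 ≡ 380 (mod 432)
380 + 88 = 468 ≡ 36 (mod 432)
36 + 342 = 378
378 - 174 = 204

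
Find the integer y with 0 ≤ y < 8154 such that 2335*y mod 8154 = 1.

8154 = 3·2335 + 1149
2335 = 2·1149 + 37
1149 = 31·37 + 2
37 = 18·2 + 1
2 = 2·1 + 0
gcd(2335, 8154) = 1, so the inverse exists.
Back-substitute for 1:
1 = 1·37 − 18·2
  = −18·1149 + 559·37
  = 559·2335 − 1136·1149
  = −1136·8154 + 3967·2335
So 2335⁻¹ ≡ 3967 (mod 8154).

3967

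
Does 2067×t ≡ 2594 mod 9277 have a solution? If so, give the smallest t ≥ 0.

gcd(2067, 9277) = 1, so a unique solution mod 9277 exists.
2067⁻¹ ≡ 5112 (mod 9277).
t ≡ 5112×2594 ≡ 3695 (mod 9277).

3695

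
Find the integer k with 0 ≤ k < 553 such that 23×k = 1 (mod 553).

Apply the Euclidean algorithm and back-substitute:
553 = 24×23 + 1
23 = 23×1 + 0
gcd(23, 553) = 1, so the inverse exists.
Bézout: 1 = 1×553 − 24×23.
So 23⁻¹ ≡ −24 ≡ 529 (mod 553).

529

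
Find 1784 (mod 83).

41

1784 = 21×83 + 41, so 1784 ≡ 41 (mod 83).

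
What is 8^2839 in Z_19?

Using repeated squaring:
2839 in binary is 101100010111, i.e. 2839 = 2048 + 512 + 256 + 16 + 4 + 2 + 1.
8^1 ≡ 8 (mod 19)
8^2 ≡ 8^2 = 64 ≡ 7 (mod 19)
8^4 ≡ 7^2 = 49 ≡ 11 (mod 19)
8^8 ≡ 11^2 = 121 ≡ 7 (mod 19)
8^16 ≡ 7^2 = 49 ≡ 11 (mod 19)
8^32 ≡ 11^2 = 121 ≡ 7 (mod 19)
8^64 ≡ 7^2 = 49 ≡ 11 (mod 19)
8^128 ≡ 11^2 = 121 ≡ 7 (mod 19)
8^256 ≡ 7^2 = 49 ≡ 11 (mod 19)
8^512 ≡ 11^2 = 121 ≡ 7 (mod 19)
8^1024 ≡ 7^2 = 49 ≡ 11 (mod 19)
8^2048 ≡ 11^2 = 121 ≡ 7 (mod 19)
8^2839 = 8^2048 * 8^512 * 8^256 * 8^16 * 8^4 * 8^2 * 8^1 ≡ 7 * 7 * 11 * 11 * 11 * 7 * 8 (mod 19).
Accumulate the product:
7 * 7 = 49 ≡ 11
11 * 11 = 121 ≡ 7
7 * 11 = 77 ≡ 1
1 * 11 = 11
11 * 7 = 77 ≡ 1
1 * 8 = 8

8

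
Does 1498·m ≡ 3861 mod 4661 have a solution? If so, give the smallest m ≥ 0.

4480

gcd(1498, 4661) = 1, so a unique solution mod 4661 exists.
1498⁻¹ ≡ 2791 (mod 4661).
m ≡ 2791·3861 ≡ 4480 (mod 4661).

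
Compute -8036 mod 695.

304

-8036 = -12·695 + 304, so -8036 ≡ 304 (mod 695).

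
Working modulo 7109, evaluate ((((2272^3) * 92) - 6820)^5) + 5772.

2919

(2272)^3 ≡ 4661 (mod 7109)
4661 * 92 = 428812 ≡ 2272 (mod 7109)
2272 - 6820 = -4548 ≡ 2561 (mod 7109)
(2561)^5 ≡ 4256 (mod 7109)
4256 + 5772 = 10028 ≡ 2919 (mod 7109)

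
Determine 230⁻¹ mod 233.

Run the extended Euclidean algorithm:
233 = 1·230 + 3
230 = 76·3 + 2
3 = 1·2 + 1
2 = 2·1 + 0
gcd(230, 233) = 1, so the inverse exists.
Back-substitute for 1:
1 = 1·3 − 1·2
  = −1·230 + 77·3
  = 77·233 − 78·230
So 230⁻¹ ≡ −78 ≡ 155 (mod 233).

155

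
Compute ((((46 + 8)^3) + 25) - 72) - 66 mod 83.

46 + 8 = 54
(54)^3 ≡ 13 (mod 83)
13 + 25 = 38
38 - 72 = -34 ≡ 49 (mod 83)
49 - 66 = -17 ≡ 66 (mod 83)

66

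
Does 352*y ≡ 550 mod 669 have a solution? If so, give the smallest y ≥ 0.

127

gcd(352, 669) = 1, so a unique solution mod 669 exists.
352⁻¹ ≡ 325 (mod 669).
y ≡ 325*550 ≡ 127 (mod 669).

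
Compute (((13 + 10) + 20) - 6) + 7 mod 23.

13 + 10 = 23 ≡ 0 (mod 23)
0 + 20 = 20
20 - 6 = 14
14 + 7 = 21

21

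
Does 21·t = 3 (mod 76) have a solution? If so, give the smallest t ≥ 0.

11

gcd(21, 76) = 1, so a unique solution mod 76 exists.
21⁻¹ ≡ 29 (mod 76).
t ≡ 29·3 ≡ 11 (mod 76).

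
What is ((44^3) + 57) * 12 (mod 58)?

4

(44)^3 ≡ 40 (mod 58)
40 + 57 = 97 ≡ 39 (mod 58)
39 * 12 = 468 ≡ 4 (mod 58)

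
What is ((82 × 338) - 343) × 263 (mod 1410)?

82 × 338 = 27716 ≡ 926 (mod 1410)
926 - 343 = 583
583 × 263 = 153329 ≡ 1049 (mod 1410)

1049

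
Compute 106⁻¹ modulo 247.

247 = 2·106 + 35
106 = 3·35 + 1
35 = 35·1 + 0
gcd(106, 247) = 1, so the inverse exists.
Back-substitute for 1:
1 = 1·106 − 3·35
  = −3·247 + 7·106
So 106⁻¹ ≡ 7 (mod 247).

7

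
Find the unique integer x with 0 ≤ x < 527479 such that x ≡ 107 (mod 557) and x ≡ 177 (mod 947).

392235

557⁻¹ mod 947: 557*930 ≡ 1 (mod 947), so 557⁻¹ ≡ 930.
x = 107 + 557*((177 − 107)*930 mod 947) = 107 + 557*704 = 392235.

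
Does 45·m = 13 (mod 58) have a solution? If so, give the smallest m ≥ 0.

57

gcd(45, 58) = 1, so a unique solution mod 58 exists.
45⁻¹ ≡ 49 (mod 58).
m ≡ 49·13 ≡ 57 (mod 58).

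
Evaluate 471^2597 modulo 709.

471^1 ≡ 471 (mod 709)
471^2 ≡ 471^2 = 221841 ≡ 633 (mod 709)
471^4 ≡ 633^2 = 400689 ≡ 104 (mod 709)
471^8 ≡ 104^2 = 10816 ≡ 181 (mod 709)
471^16 ≡ 181^2 = 32761 ≡ 147 (mod 709)
471^32 ≡ 147^2 = 21609 ≡ 339 (mod 709)
471^64 ≡ 339^2 = 114921 ≡ 63 (mod 709)
471^128 ≡ 63^2 = 3969 ≡ 424 (mod 709)
471^256 ≡ 424^2 = 179776 ≡ 399 (mod 709)
471^512 ≡ 399^2 = 159201 ≡ 385 (mod 709)
471^1024 ≡ 385^2 = 148225 ≡ 44 (mod 709)
471^2048 ≡ 44^2 = 1936 ≡ 518 (mod 709)
471^2597 = 471^2048 · 471^512 · 471^32 · 471^4 · 471^1 ≡ 518 · 385 · 339 · 104 · 471 (mod 709).
Accumulate the product:
518 · 385 = 199430 ≡ 201
201 · 339 = 68139 ≡ 75
75 · 104 = 7800 ≡ 1
1 · 471 = 471

471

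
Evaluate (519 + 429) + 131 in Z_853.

519 + 429 = 948 ≡ 95 (mod 853)
95 + 131 = 226

226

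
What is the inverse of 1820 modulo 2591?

2591 = 1·1820 + 771
1820 = 2·771 + 278
771 = 2·278 + 215
278 = 1·215 + 63
215 = 3·63 + 26
63 = 2·26 + 11
26 = 2·11 + 4
11 = 2·4 + 3
4 = 1·3 + 1
3 = 3·1 + 0
gcd(1820, 2591) = 1, so the inverse exists.
Back-substitute for 1:
1 = 1·4 − 1·3
  = −1·11 + 3·4
  = 3·26 − 7·11
  = −7·63 + 17·26
  = 17·215 − 58·63
  = −58·278 + 75·215
  = 75·771 − 208·278
  = −208·1820 + 491·771
  = 491·2591 − 699·1820
So 1820⁻¹ ≡ −699 ≡ 1892 (mod 2591).

1892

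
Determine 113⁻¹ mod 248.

248 = 2·113 + 22
113 = 5·22 + 3
22 = 7·3 + 1
3 = 3·1 + 0
gcd(113, 248) = 1, so the inverse exists.
Bézout: 1 = 36·248 − 79·113.
So 113⁻¹ ≡ −79 ≡ 169 (mod 248).

169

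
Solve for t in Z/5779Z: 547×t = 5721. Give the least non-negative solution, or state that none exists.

gcd(547, 5779) = 1, so a unique solution mod 5779 exists.
547⁻¹ ≡ 4395 (mod 5779).
t ≡ 4395×5721 ≡ 5145 (mod 5779).

5145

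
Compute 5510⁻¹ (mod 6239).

Apply the Euclidean algorithm and back-substitute:
6239 = 1·5510 + 729
5510 = 7·729 + 407
729 = 1·407 + 322
407 = 1·322 + 85
322 = 3·85 + 67
85 = 1·67 + 18
67 = 3·18 + 13
18 = 1·13 + 5
13 = 2·5 + 3
5 = 1·3 + 2
3 = 1·2 + 1
2 = 2·1 + 0
gcd(5510, 6239) = 1, so the inverse exists.
Bézout: 1 = 2139·6239 − 2422·5510.
So 5510⁻¹ ≡ −2422 ≡ 3817 (mod 6239).

3817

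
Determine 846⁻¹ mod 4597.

2668

Run the extended Euclidean algorithm:
4597 = 5×846 + 367
846 = 2×367 + 112
367 = 3×112 + 31
112 = 3×31 + 19
31 = 1×19 + 12
19 = 1×12 + 7
12 = 1×7 + 5
7 = 1×5 + 2
5 = 2×2 + 1
2 = 2×1 + 0
gcd(846, 4597) = 1, so the inverse exists.
Back-substitute for 1:
1 = 1×5 − 2×2
  = −2×7 + 3×5
  = 3×12 − 5×7
  = −5×19 + 8×12
  = 8×31 − 13×19
  = −13×112 + 47×31
  = 47×367 − 154×112
  = −154×846 + 355×367
  = 355×4597 − 1929×846
So 846⁻¹ ≡ −1929 ≡ 2668 (mod 4597).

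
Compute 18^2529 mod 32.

0

18^1 ≡ 18 (mod 32)
18^2 ≡ 18^2 = 324 ≡ 4 (mod 32)
18^4 ≡ 4^2 = 16 (mod 32)
18^8 ≡ 16^2 = 256 ≡ 0 (mod 32)
18^16 ≡ 0^2 = 0 (mod 32)
18^32 ≡ 0^2 = 0 (mod 32)
18^64 ≡ 0^2 = 0 (mod 32)
18^128 ≡ 0^2 = 0 (mod 32)
18^256 ≡ 0^2 = 0 (mod 32)
18^512 ≡ 0^2 = 0 (mod 32)
18^1024 ≡ 0^2 = 0 (mod 32)
18^2048 ≡ 0^2 = 0 (mod 32)
18^2529 = 18^2048 * 18^256 * 18^128 * 18^64 * 18^32 * 18^1 ≡ 0 * 0 * 0 * 0 * 0 * 18 (mod 32).
Accumulate the product:
0 * 0 = 0
0 * 0 = 0
0 * 0 = 0
0 * 0 = 0
0 * 18 = 0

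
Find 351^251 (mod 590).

Using repeated squaring:
251 in binary is 11111011, i.e. 251 = 128 + 64 + 32 + 16 + 8 + 2 + 1.
351^1 ≡ 351 (mod 590)
351^2 ≡ 351^2 = 123201 ≡ 481 (mod 590)
351^4 ≡ 481^2 = 231361 ≡ 81 (mod 590)
351^8 ≡ 81^2 = 6561 ≡ 71 (mod 590)
351^16 ≡ 71^2 = 5041 ≡ 321 (mod 590)
351^32 ≡ 321^2 = 103041 ≡ 381 (mod 590)
351^64 ≡ 381^2 = 145161 ≡ 21 (mod 590)
351^128 ≡ 21^2 = 441 (mod 590)
351^251 = 351^128 · 351^64 · 351^32 · 351^16 · 351^8 · 351^2 · 351^1 ≡ 441 · 21 · 381 · 321 · 71 · 481 · 351 (mod 590).
Accumulate the product:
441 · 21 = 9261 ≡ 411
411 · 381 = 156591 ≡ 241
241 · 321 = 77361 ≡ 71
71 · 71 = 5041 ≡ 321
321 · 481 = 154401 ≡ 411
411 · 351 = 144261 ≡ 301

301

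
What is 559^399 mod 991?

Using repeated squaring:
559^1 ≡ 559 (mod 991)
559^2 ≡ 559^2 = 312481 ≡ 316 (mod 991)
559^4 ≡ 316^2 = 99856 ≡ 756 (mod 991)
559^8 ≡ 756^2 = 571536 ≡ 720 (mod 991)
559^16 ≡ 720^2 = 518400 ≡ 107 (mod 991)
559^32 ≡ 107^2 = 11449 ≡ 548 (mod 991)
559^64 ≡ 548^2 = 300304 ≡ 31 (mod 991)
559^128 ≡ 31^2 = 961 (mod 991)
559^256 ≡ 961^2 = 923521 ≡ 900 (mod 991)
559^399 = 559^256 · 559^128 · 559^8 · 559^4 · 559^2 · 559^1 ≡ 900 · 961 · 720 · 756 · 316 · 559 (mod 991).
Accumulate the product:
900 · 961 = 864900 ≡ 748
748 · 720 = 538560 ≡ 447
447 · 756 = 337932 ≡ 1
1 · 316 = 316
316 · 559 = 176644 ≡ 246

246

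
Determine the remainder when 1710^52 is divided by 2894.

By square-and-multiply:
52 in binary is 110100, i.e. 52 = 32 + 16 + 4.
1710^1 ≡ 1710 (mod 2894)
1710^2 ≡ 1710^2 = 2924100 ≡ 1160 (mod 2894)
1710^4 ≡ 1160^2 = 1345600 ≡ 2784 (mod 2894)
1710^8 ≡ 2784^2 = 7750656 ≡ 524 (mod 2894)
1710^16 ≡ 524^2 = 274576 ≡ 2540 (mod 2894)
1710^32 ≡ 2540^2 = 6451600 ≡ 874 (mod 2894)
1710^52 = 1710^32 × 1710^16 × 1710^4 ≡ 874 × 2540 × 2784 (mod 2894).
Accumulate the product:
874 × 2540 = 2219960 ≡ 262
262 × 2784 = 729408 ≡ 120

120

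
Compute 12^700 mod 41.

40

12^1 ≡ 12 (mod 41)
12^2 ≡ 12^2 = 144 ≡ 21 (mod 41)
12^4 ≡ 21^2 = 441 ≡ 31 (mod 41)
12^8 ≡ 31^2 = 961 ≡ 18 (mod 41)
12^16 ≡ 18^2 = 324 ≡ 37 (mod 41)
12^32 ≡ 37^2 = 1369 ≡ 16 (mod 41)
12^64 ≡ 16^2 = 256 ≡ 10 (mod 41)
12^128 ≡ 10^2 = 100 ≡ 18 (mod 41)
12^256 ≡ 18^2 = 324 ≡ 37 (mod 41)
12^512 ≡ 37^2 = 1369 ≡ 16 (mod 41)
12^700 = 12^512 * 12^128 * 12^32 * 12^16 * 12^8 * 12^4 ≡ 16 * 18 * 16 * 37 * 18 * 31 (mod 41).
Accumulate the product:
16 * 18 = 288 ≡ 1
1 * 16 = 16
16 * 37 = 592 ≡ 18
18 * 18 = 324 ≡ 37
37 * 31 = 1147 ≡ 40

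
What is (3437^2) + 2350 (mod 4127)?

(3437)^2 ≡ 1495 (mod 4127)
1495 + 2350 = 3845

3845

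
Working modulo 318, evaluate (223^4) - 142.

189

(223)^4 ≡ 13 (mod 318)
13 - 142 = -129 ≡ 189 (mod 318)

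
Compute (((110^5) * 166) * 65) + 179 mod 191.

1

(110)^5 ≡ 55 (mod 191)
55 * 166 = 9130 ≡ 153 (mod 191)
153 * 65 = 9945 ≡ 13 (mod 191)
13 + 179 = 192 ≡ 1 (mod 191)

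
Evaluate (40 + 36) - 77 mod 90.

40 + 36 = 76
76 - 77 = -1 ≡ 89 (mod 90)

89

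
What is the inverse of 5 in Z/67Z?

27

67 = 13×5 + 2
5 = 2×2 + 1
2 = 2×1 + 0
gcd(5, 67) = 1, so the inverse exists.
Bézout: 1 = −2×67 + 27×5.
So 5⁻¹ ≡ 27 (mod 67).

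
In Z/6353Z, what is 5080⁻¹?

6353 = 1*5080 + 1273
5080 = 3*1273 + 1261
1273 = 1*1261 + 12
1261 = 105*12 + 1
12 = 12*1 + 0
gcd(5080, 6353) = 1, so the inverse exists.
Bézout: 1 = −423*6353 + 529*5080.
So 5080⁻¹ ≡ 529 (mod 6353).

529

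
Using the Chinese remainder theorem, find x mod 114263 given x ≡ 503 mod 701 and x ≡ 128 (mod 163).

701⁻¹ mod 163: 701×10 ≡ 1 (mod 163), so 701⁻¹ ≡ 10.
x = 503 + 701×((128 − 503)×10 mod 163) = 503 + 701×162 = 114065.

114065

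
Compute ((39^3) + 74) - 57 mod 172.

168

(39)^3 ≡ 151 (mod 172)
151 + 74 = 225 ≡ 53 (mod 172)
53 - 57 = -4 ≡ 168 (mod 172)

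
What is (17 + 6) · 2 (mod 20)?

17 + 6 = 23 ≡ 3 (mod 20)
3 · 2 = 6

6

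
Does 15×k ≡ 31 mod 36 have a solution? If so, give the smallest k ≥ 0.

no solution

gcd(15, 36) = 3, and 3 does not divide 31.
So the congruence has no solution.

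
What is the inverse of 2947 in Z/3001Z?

By the extended Euclidean algorithm:
3001 = 1·2947 + 54
2947 = 54·54 + 31
54 = 1·31 + 23
31 = 1·23 + 8
23 = 2·8 + 7
8 = 1·7 + 1
7 = 7·1 + 0
gcd(2947, 3001) = 1, so the inverse exists.
Bézout: 1 = −382·3001 + 389·2947.
So 2947⁻¹ ≡ 389 (mod 3001).

389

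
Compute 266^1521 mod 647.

Using repeated squaring:
1521 in binary is 10111110001, i.e. 1521 = 1024 + 256 + 128 + 64 + 32 + 16 + 1.
266^1 ≡ 266 (mod 647)
266^2 ≡ 266^2 = 70756 ≡ 233 (mod 647)
266^4 ≡ 233^2 = 54289 ≡ 588 (mod 647)
266^8 ≡ 588^2 = 345744 ≡ 246 (mod 647)
266^16 ≡ 246^2 = 60516 ≡ 345 (mod 647)
266^32 ≡ 345^2 = 119025 ≡ 624 (mod 647)
266^64 ≡ 624^2 = 389376 ≡ 529 (mod 647)
266^128 ≡ 529^2 = 279841 ≡ 337 (mod 647)
266^256 ≡ 337^2 = 113569 ≡ 344 (mod 647)
266^512 ≡ 344^2 = 118336 ≡ 582 (mod 647)
266^1024 ≡ 582^2 = 338724 ≡ 343 (mod 647)
266^1521 = 266^1024 · 266^256 · 266^128 · 266^64 · 266^32 · 266^16 · 266^1 ≡ 343 · 344 · 337 · 529 · 624 · 345 · 266 (mod 647).
Accumulate the product:
343 · 344 = 117992 ≡ 238
238 · 337 = 80206 ≡ 625
625 · 529 = 330625 ≡ 8
8 · 624 = 4992 ≡ 463
463 · 345 = 159735 ≡ 573
573 · 266 = 152418 ≡ 373

373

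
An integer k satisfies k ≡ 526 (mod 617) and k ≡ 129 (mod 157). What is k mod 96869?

84438

617⁻¹ mod 157: 617·57 ≡ 1 (mod 157), so 617⁻¹ ≡ 57.
k = 526 + 617·((129 − 526)·57 mod 157) = 526 + 617·136 = 84438.
Check: 84438 mod 617 = 526, 84438 mod 157 = 129. ✓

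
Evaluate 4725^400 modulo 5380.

Using repeated squaring:
400 in binary is 110010000, i.e. 400 = 256 + 128 + 16.
4725^1 ≡ 4725 (mod 5380)
4725^2 ≡ 4725^2 = 22325625 ≡ 4005 (mod 5380)
4725^4 ≡ 4005^2 = 16040025 ≡ 2245 (mod 5380)
4725^8 ≡ 2245^2 = 5040025 ≡ 4345 (mod 5380)
4725^16 ≡ 4345^2 = 18879025 ≡ 605 (mod 5380)
4725^32 ≡ 605^2 = 366025 ≡ 185 (mod 5380)
4725^64 ≡ 185^2 = 34225 ≡ 1945 (mod 5380)
4725^128 ≡ 1945^2 = 3783025 ≡ 885 (mod 5380)
4725^256 ≡ 885^2 = 783225 ≡ 3125 (mod 5380)
4725^400 = 4725^256 * 4725^128 * 4725^16 ≡ 3125 * 885 * 605 (mod 5380).
Accumulate the product:
3125 * 885 = 2765625 ≡ 305
305 * 605 = 184525 ≡ 1605

1605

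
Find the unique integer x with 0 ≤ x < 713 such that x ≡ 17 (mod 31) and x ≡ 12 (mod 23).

31⁻¹ mod 23: 31·3 ≡ 1 (mod 23), so 31⁻¹ ≡ 3.
x = 17 + 31·((12 − 17)·3 mod 23) = 17 + 31·8 = 265.

265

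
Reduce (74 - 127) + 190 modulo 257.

137

74 - 127 = -53 ≡ 204 (mod 257)
204 + 190 = 394 ≡ 137 (mod 257)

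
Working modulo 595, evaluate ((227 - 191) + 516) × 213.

361

227 - 191 = 36
36 + 516 = 552
552 × 213 = 117576 ≡ 361 (mod 595)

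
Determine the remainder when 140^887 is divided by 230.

220

887 in binary is 1101110111, i.e. 887 = 512 + 256 + 64 + 32 + 16 + 4 + 2 + 1.
140^1 ≡ 140 (mod 230)
140^2 ≡ 140^2 = 19600 ≡ 50 (mod 230)
140^4 ≡ 50^2 = 2500 ≡ 200 (mod 230)
140^8 ≡ 200^2 = 40000 ≡ 210 (mod 230)
140^16 ≡ 210^2 = 44100 ≡ 170 (mod 230)
140^32 ≡ 170^2 = 28900 ≡ 150 (mod 230)
140^64 ≡ 150^2 = 22500 ≡ 190 (mod 230)
140^128 ≡ 190^2 = 36100 ≡ 220 (mod 230)
140^256 ≡ 220^2 = 48400 ≡ 100 (mod 230)
140^512 ≡ 100^2 = 10000 ≡ 110 (mod 230)
140^887 = 140^512 · 140^256 · 140^64 · 140^32 · 140^16 · 140^4 · 140^2 · 140^1 ≡ 110 · 100 · 190 · 150 · 170 · 200 · 50 · 140 (mod 230).
Accumulate the product:
110 · 100 = 11000 ≡ 190
190 · 190 = 36100 ≡ 220
220 · 150 = 33000 ≡ 110
110 · 170 = 18700 ≡ 70
70 · 200 = 14000 ≡ 200
200 · 50 = 10000 ≡ 110
110 · 140 = 15400 ≡ 220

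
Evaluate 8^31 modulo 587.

By square-and-multiply:
8^1 ≡ 8 (mod 587)
8^2 ≡ 8^2 = 64 (mod 587)
8^4 ≡ 64^2 = 4096 ≡ 574 (mod 587)
8^8 ≡ 574^2 = 329476 ≡ 169 (mod 587)
8^16 ≡ 169^2 = 28561 ≡ 385 (mod 587)
8^31 = 8^16 · 8^8 · 8^4 · 8^2 · 8^1 ≡ 385 · 169 · 574 · 64 · 8 (mod 587).
Accumulate the product:
385 · 169 = 65065 ≡ 495
495 · 574 = 284130 ≡ 22
22 · 64 = 1408 ≡ 234
234 · 8 = 1872 ≡ 111

111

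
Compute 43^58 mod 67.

43^1 ≡ 43 (mod 67)
43^2 ≡ 43^2 = 1849 ≡ 40 (mod 67)
43^4 ≡ 40^2 = 1600 ≡ 59 (mod 67)
43^8 ≡ 59^2 = 3481 ≡ 64 (mod 67)
43^16 ≡ 64^2 = 4096 ≡ 9 (mod 67)
43^32 ≡ 9^2 = 81 ≡ 14 (mod 67)
43^58 = 43^32 * 43^16 * 43^8 * 43^2 ≡ 14 * 9 * 64 * 40 (mod 67).
Accumulate the product:
14 * 9 = 126 ≡ 59
59 * 64 = 3776 ≡ 24
24 * 40 = 960 ≡ 22

22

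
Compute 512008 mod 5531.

512008 = 92*5531 + 3156, so 512008 ≡ 3156 (mod 5531).

3156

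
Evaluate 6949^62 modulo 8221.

By square-and-multiply:
62 in binary is 111110, i.e. 62 = 32 + 16 + 8 + 4 + 2.
6949^1 ≡ 6949 (mod 8221)
6949^2 ≡ 6949^2 = 48288601 ≡ 6668 (mod 8221)
6949^4 ≡ 6668^2 = 44462224 ≡ 3056 (mod 8221)
6949^8 ≡ 3056^2 = 9339136 ≡ 80 (mod 8221)
6949^16 ≡ 80^2 = 6400 (mod 8221)
6949^32 ≡ 6400^2 = 40960000 ≡ 2978 (mod 8221)
6949^62 = 6949^32 * 6949^16 * 6949^8 * 6949^4 * 6949^2 ≡ 2978 * 6400 * 80 * 3056 * 6668 (mod 8221).
Accumulate the product:
2978 * 6400 = 19059200 ≡ 2922
2922 * 80 = 233760 ≡ 3572
3572 * 3056 = 10916032 ≡ 6765
6765 * 6668 = 45109020 ≡ 393

393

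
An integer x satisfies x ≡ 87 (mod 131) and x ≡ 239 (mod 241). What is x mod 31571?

131⁻¹ mod 241: 131×46 ≡ 1 (mod 241), so 131⁻¹ ≡ 46.
x = 87 + 131×((239 − 87)×46 mod 241) = 87 + 131×3 = 480.

480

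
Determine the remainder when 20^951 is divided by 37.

23

By square-and-multiply:
951 in binary is 1110110111, i.e. 951 = 512 + 256 + 128 + 32 + 16 + 4 + 2 + 1.
20^1 ≡ 20 (mod 37)
20^2 ≡ 20^2 = 400 ≡ 30 (mod 37)
20^4 ≡ 30^2 = 900 ≡ 12 (mod 37)
20^8 ≡ 12^2 = 144 ≡ 33 (mod 37)
20^16 ≡ 33^2 = 1089 ≡ 16 (mod 37)
20^32 ≡ 16^2 = 256 ≡ 34 (mod 37)
20^64 ≡ 34^2 = 1156 ≡ 9 (mod 37)
20^128 ≡ 9^2 = 81 ≡ 7 (mod 37)
20^256 ≡ 7^2 = 49 ≡ 12 (mod 37)
20^512 ≡ 12^2 = 144 ≡ 33 (mod 37)
20^951 = 20^512 * 20^256 * 20^128 * 20^32 * 20^16 * 20^4 * 20^2 * 20^1 ≡ 33 * 12 * 7 * 34 * 16 * 12 * 30 * 20 (mod 37).
Accumulate the product:
33 * 12 = 396 ≡ 26
26 * 7 = 182 ≡ 34
34 * 34 = 1156 ≡ 9
9 * 16 = 144 ≡ 33
33 * 12 = 396 ≡ 26
26 * 30 = 780 ≡ 3
3 * 20 = 60 ≡ 23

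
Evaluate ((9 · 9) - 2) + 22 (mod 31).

8

9 · 9 = 81 ≡ 19 (mod 31)
19 - 2 = 17
17 + 22 = 39 ≡ 8 (mod 31)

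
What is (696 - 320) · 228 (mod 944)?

696 - 320 = 376
376 · 228 = 85728 ≡ 768 (mod 944)

768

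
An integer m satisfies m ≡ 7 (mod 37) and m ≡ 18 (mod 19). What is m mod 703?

37⁻¹ mod 19: 37×18 ≡ 1 (mod 19), so 37⁻¹ ≡ 18.
m = 7 + 37×((18 − 7)×18 mod 19) = 7 + 37×8 = 303.
Check: 303 mod 37 = 7, 303 mod 19 = 18. ✓

303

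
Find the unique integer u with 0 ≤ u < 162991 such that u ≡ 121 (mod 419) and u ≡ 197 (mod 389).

419⁻¹ mod 389: 419·13 ≡ 1 (mod 389), so 419⁻¹ ≡ 13.
u = 121 + 419·((197 − 121)·13 mod 389) = 121 + 419·210 = 88111.

88111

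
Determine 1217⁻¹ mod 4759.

262

Apply the Euclidean algorithm and back-substitute:
4759 = 3*1217 + 1108
1217 = 1*1108 + 109
1108 = 10*109 + 18
109 = 6*18 + 1
18 = 18*1 + 0
gcd(1217, 4759) = 1, so the inverse exists.
Back-substitute for 1:
1 = 1*109 − 6*18
  = −6*1108 + 61*109
  = 61*1217 − 67*1108
  = −67*4759 + 262*1217
So 1217⁻¹ ≡ 262 (mod 4759).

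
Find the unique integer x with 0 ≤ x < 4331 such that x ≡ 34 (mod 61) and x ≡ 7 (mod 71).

1498

61⁻¹ mod 71: 61·7 ≡ 1 (mod 71), so 61⁻¹ ≡ 7.
x = 34 + 61·((7 − 34)·7 mod 71) = 34 + 61·24 = 1498.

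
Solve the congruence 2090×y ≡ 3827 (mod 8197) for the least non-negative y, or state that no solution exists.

gcd(2090, 8197) = 1, so a unique solution mod 8197 exists.
2090⁻¹ ≡ 2263 (mod 8197).
y ≡ 2263×3827 ≡ 4469 (mod 8197).

4469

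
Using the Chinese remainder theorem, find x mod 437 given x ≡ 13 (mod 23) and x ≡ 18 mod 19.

23⁻¹ mod 19: 23·5 ≡ 1 (mod 19), so 23⁻¹ ≡ 5.
x = 13 + 23·((18 − 13)·5 mod 19) = 13 + 23·6 = 151.

151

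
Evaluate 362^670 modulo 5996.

3560

Using repeated squaring:
362^1 ≡ 362 (mod 5996)
362^2 ≡ 362^2 = 131044 ≡ 5128 (mod 5996)
362^4 ≡ 5128^2 = 26296384 ≡ 3924 (mod 5996)
362^8 ≡ 3924^2 = 15397776 ≡ 48 (mod 5996)
362^16 ≡ 48^2 = 2304 (mod 5996)
362^32 ≡ 2304^2 = 5308416 ≡ 1956 (mod 5996)
362^64 ≡ 1956^2 = 3825936 ≡ 488 (mod 5996)
362^128 ≡ 488^2 = 238144 ≡ 4300 (mod 5996)
362^256 ≡ 4300^2 = 18490000 ≡ 4332 (mod 5996)
362^512 ≡ 4332^2 = 18766224 ≡ 4740 (mod 5996)
362^670 = 362^512 * 362^128 * 362^16 * 362^8 * 362^4 * 362^2 ≡ 4740 * 4300 * 2304 * 48 * 3924 * 5128 (mod 5996).
Accumulate the product:
4740 * 4300 = 20382000 ≡ 1596
1596 * 2304 = 3677184 ≡ 1636
1636 * 48 = 78528 ≡ 580
580 * 3924 = 2275920 ≡ 3436
3436 * 5128 = 17619808 ≡ 3560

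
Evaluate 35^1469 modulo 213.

1469 in binary is 10110111101, i.e. 1469 = 1024 + 256 + 128 + 32 + 16 + 8 + 4 + 1.
35^1 ≡ 35 (mod 213)
35^2 ≡ 35^2 = 1225 ≡ 160 (mod 213)
35^4 ≡ 160^2 = 25600 ≡ 40 (mod 213)
35^8 ≡ 40^2 = 1600 ≡ 109 (mod 213)
35^16 ≡ 109^2 = 11881 ≡ 166 (mod 213)
35^32 ≡ 166^2 = 27556 ≡ 79 (mod 213)
35^64 ≡ 79^2 = 6241 ≡ 64 (mod 213)
35^128 ≡ 64^2 = 4096 ≡ 49 (mod 213)
35^256 ≡ 49^2 = 2401 ≡ 58 (mod 213)
35^512 ≡ 58^2 = 3364 ≡ 169 (mod 213)
35^1024 ≡ 169^2 = 28561 ≡ 19 (mod 213)
35^1469 = 35^1024 · 35^256 · 35^128 · 35^32 · 35^16 · 35^8 · 35^4 · 35^1 ≡ 19 · 58 · 49 · 79 · 166 · 109 · 40 · 35 (mod 213).
Accumulate the product:
19 · 58 = 1102 ≡ 37
37 · 49 = 1813 ≡ 109
109 · 79 = 8611 ≡ 91
91 · 166 = 15106 ≡ 196
196 · 109 = 21364 ≡ 64
64 · 40 = 2560 ≡ 4
4 · 35 = 140

140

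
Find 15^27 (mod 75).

0

By square-and-multiply:
27 in binary is 11011, i.e. 27 = 16 + 8 + 2 + 1.
15^1 ≡ 15 (mod 75)
15^2 ≡ 15^2 = 225 ≡ 0 (mod 75)
15^4 ≡ 0^2 = 0 (mod 75)
15^8 ≡ 0^2 = 0 (mod 75)
15^16 ≡ 0^2 = 0 (mod 75)
15^27 = 15^16 · 15^8 · 15^2 · 15^1 ≡ 0 · 0 · 0 · 15 (mod 75).
Accumulate the product:
0 · 0 = 0
0 · 0 = 0
0 · 15 = 0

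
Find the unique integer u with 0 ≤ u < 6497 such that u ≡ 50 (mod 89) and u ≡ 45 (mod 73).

89⁻¹ mod 73: 89×32 ≡ 1 (mod 73), so 89⁻¹ ≡ 32.
u = 50 + 89×((45 − 50)×32 mod 73) = 50 + 89×59 = 5301.

5301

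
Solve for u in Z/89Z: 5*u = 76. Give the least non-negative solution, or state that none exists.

33

gcd(5, 89) = 1, so a unique solution mod 89 exists.
5⁻¹ ≡ 18 (mod 89).
u ≡ 18*76 ≡ 33 (mod 89).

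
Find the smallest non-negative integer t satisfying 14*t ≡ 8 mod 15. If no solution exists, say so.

gcd(14, 15) = 1, so a unique solution mod 15 exists.
14⁻¹ ≡ 14 (mod 15).
t ≡ 14*8 ≡ 7 (mod 15).

7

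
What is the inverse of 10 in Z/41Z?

41 = 4·10 + 1
10 = 10·1 + 0
gcd(10, 41) = 1, so the inverse exists.
Back-substitute for 1:
1 = 1·41 − 4·10
So 10⁻¹ ≡ −4 ≡ 37 (mod 41).

37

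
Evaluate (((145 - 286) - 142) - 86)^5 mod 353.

187

145 - 286 = -141 ≡ 212 (mod 353)
212 - 142 = 70
70 - 86 = -16 ≡ 337 (mod 353)
(337)^5 ≡ 187 (mod 353)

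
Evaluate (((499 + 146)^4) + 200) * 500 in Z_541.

341

499 + 146 = 645 ≡ 104 (mod 541)
(104)^4 ≡ 16 (mod 541)
16 + 200 = 216
216 * 500 = 108000 ≡ 341 (mod 541)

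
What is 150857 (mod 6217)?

150857 = 24·6217 + 1649, so 150857 ≡ 1649 (mod 6217).

1649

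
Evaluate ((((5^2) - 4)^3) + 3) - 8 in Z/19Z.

(5)^2 ≡ 6 (mod 19)
6 - 4 = 2
(2)^3 ≡ 8 (mod 19)
8 + 3 = 11
11 - 8 = 3

3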